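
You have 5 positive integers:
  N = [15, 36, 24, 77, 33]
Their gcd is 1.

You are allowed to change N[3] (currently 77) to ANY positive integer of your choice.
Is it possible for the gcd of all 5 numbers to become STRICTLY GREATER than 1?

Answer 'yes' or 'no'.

Current gcd = 1
gcd of all OTHER numbers (without N[3]=77): gcd([15, 36, 24, 33]) = 3
The new gcd after any change is gcd(3, new_value).
This can be at most 3.
Since 3 > old gcd 1, the gcd CAN increase (e.g., set N[3] = 3).

Answer: yes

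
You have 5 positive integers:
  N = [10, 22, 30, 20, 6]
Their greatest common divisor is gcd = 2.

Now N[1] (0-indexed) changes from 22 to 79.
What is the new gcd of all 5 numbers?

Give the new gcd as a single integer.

Answer: 1

Derivation:
Numbers: [10, 22, 30, 20, 6], gcd = 2
Change: index 1, 22 -> 79
gcd of the OTHER numbers (without index 1): gcd([10, 30, 20, 6]) = 2
New gcd = gcd(g_others, new_val) = gcd(2, 79) = 1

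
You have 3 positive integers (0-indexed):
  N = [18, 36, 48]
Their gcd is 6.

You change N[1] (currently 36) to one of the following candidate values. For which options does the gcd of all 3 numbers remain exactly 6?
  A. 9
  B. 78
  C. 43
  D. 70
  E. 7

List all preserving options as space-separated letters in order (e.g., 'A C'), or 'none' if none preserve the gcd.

Answer: B

Derivation:
Old gcd = 6; gcd of others (without N[1]) = 6
New gcd for candidate v: gcd(6, v). Preserves old gcd iff gcd(6, v) = 6.
  Option A: v=9, gcd(6,9)=3 -> changes
  Option B: v=78, gcd(6,78)=6 -> preserves
  Option C: v=43, gcd(6,43)=1 -> changes
  Option D: v=70, gcd(6,70)=2 -> changes
  Option E: v=7, gcd(6,7)=1 -> changes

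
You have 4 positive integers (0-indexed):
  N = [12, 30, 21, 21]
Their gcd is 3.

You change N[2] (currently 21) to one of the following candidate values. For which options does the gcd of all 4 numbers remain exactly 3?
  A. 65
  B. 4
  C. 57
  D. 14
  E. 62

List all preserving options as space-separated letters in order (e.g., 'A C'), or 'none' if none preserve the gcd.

Old gcd = 3; gcd of others (without N[2]) = 3
New gcd for candidate v: gcd(3, v). Preserves old gcd iff gcd(3, v) = 3.
  Option A: v=65, gcd(3,65)=1 -> changes
  Option B: v=4, gcd(3,4)=1 -> changes
  Option C: v=57, gcd(3,57)=3 -> preserves
  Option D: v=14, gcd(3,14)=1 -> changes
  Option E: v=62, gcd(3,62)=1 -> changes

Answer: C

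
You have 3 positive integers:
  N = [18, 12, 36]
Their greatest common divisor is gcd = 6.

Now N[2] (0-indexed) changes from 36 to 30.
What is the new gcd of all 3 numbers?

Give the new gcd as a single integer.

Answer: 6

Derivation:
Numbers: [18, 12, 36], gcd = 6
Change: index 2, 36 -> 30
gcd of the OTHER numbers (without index 2): gcd([18, 12]) = 6
New gcd = gcd(g_others, new_val) = gcd(6, 30) = 6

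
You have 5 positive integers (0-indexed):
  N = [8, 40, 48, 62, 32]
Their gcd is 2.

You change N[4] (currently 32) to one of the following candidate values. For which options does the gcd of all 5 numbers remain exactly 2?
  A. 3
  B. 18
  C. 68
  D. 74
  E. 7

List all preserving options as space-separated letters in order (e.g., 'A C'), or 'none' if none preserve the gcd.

Old gcd = 2; gcd of others (without N[4]) = 2
New gcd for candidate v: gcd(2, v). Preserves old gcd iff gcd(2, v) = 2.
  Option A: v=3, gcd(2,3)=1 -> changes
  Option B: v=18, gcd(2,18)=2 -> preserves
  Option C: v=68, gcd(2,68)=2 -> preserves
  Option D: v=74, gcd(2,74)=2 -> preserves
  Option E: v=7, gcd(2,7)=1 -> changes

Answer: B C D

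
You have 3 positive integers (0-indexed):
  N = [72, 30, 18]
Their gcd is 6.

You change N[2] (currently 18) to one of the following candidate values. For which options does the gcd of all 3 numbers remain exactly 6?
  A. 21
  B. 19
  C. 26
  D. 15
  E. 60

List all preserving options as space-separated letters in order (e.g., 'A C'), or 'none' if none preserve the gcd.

Answer: E

Derivation:
Old gcd = 6; gcd of others (without N[2]) = 6
New gcd for candidate v: gcd(6, v). Preserves old gcd iff gcd(6, v) = 6.
  Option A: v=21, gcd(6,21)=3 -> changes
  Option B: v=19, gcd(6,19)=1 -> changes
  Option C: v=26, gcd(6,26)=2 -> changes
  Option D: v=15, gcd(6,15)=3 -> changes
  Option E: v=60, gcd(6,60)=6 -> preserves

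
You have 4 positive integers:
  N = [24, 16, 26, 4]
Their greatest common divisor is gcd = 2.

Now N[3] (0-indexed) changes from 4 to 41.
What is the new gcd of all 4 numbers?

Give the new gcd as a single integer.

Answer: 1

Derivation:
Numbers: [24, 16, 26, 4], gcd = 2
Change: index 3, 4 -> 41
gcd of the OTHER numbers (without index 3): gcd([24, 16, 26]) = 2
New gcd = gcd(g_others, new_val) = gcd(2, 41) = 1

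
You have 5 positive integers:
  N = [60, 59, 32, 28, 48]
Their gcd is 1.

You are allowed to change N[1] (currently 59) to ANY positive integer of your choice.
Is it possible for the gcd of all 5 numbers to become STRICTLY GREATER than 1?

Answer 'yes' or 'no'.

Current gcd = 1
gcd of all OTHER numbers (without N[1]=59): gcd([60, 32, 28, 48]) = 4
The new gcd after any change is gcd(4, new_value).
This can be at most 4.
Since 4 > old gcd 1, the gcd CAN increase (e.g., set N[1] = 4).

Answer: yes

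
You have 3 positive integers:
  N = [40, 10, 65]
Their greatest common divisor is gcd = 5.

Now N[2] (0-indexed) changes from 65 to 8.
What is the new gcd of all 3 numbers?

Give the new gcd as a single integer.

Numbers: [40, 10, 65], gcd = 5
Change: index 2, 65 -> 8
gcd of the OTHER numbers (without index 2): gcd([40, 10]) = 10
New gcd = gcd(g_others, new_val) = gcd(10, 8) = 2

Answer: 2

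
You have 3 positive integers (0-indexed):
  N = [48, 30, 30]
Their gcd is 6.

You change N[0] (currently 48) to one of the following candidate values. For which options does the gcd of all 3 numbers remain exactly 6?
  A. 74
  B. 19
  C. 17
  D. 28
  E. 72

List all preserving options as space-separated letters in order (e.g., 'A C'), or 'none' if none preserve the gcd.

Old gcd = 6; gcd of others (without N[0]) = 30
New gcd for candidate v: gcd(30, v). Preserves old gcd iff gcd(30, v) = 6.
  Option A: v=74, gcd(30,74)=2 -> changes
  Option B: v=19, gcd(30,19)=1 -> changes
  Option C: v=17, gcd(30,17)=1 -> changes
  Option D: v=28, gcd(30,28)=2 -> changes
  Option E: v=72, gcd(30,72)=6 -> preserves

Answer: E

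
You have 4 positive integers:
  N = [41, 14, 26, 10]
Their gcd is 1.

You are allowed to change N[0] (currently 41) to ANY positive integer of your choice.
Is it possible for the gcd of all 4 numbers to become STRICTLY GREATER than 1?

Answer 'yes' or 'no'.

Answer: yes

Derivation:
Current gcd = 1
gcd of all OTHER numbers (without N[0]=41): gcd([14, 26, 10]) = 2
The new gcd after any change is gcd(2, new_value).
This can be at most 2.
Since 2 > old gcd 1, the gcd CAN increase (e.g., set N[0] = 2).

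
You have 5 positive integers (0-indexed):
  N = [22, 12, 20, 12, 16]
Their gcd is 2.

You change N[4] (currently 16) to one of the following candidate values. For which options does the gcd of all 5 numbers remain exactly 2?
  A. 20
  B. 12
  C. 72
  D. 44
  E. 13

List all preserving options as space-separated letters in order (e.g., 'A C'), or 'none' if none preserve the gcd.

Answer: A B C D

Derivation:
Old gcd = 2; gcd of others (without N[4]) = 2
New gcd for candidate v: gcd(2, v). Preserves old gcd iff gcd(2, v) = 2.
  Option A: v=20, gcd(2,20)=2 -> preserves
  Option B: v=12, gcd(2,12)=2 -> preserves
  Option C: v=72, gcd(2,72)=2 -> preserves
  Option D: v=44, gcd(2,44)=2 -> preserves
  Option E: v=13, gcd(2,13)=1 -> changes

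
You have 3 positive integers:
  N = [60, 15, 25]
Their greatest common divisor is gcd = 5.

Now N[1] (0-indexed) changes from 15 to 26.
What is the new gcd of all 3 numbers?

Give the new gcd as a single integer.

Numbers: [60, 15, 25], gcd = 5
Change: index 1, 15 -> 26
gcd of the OTHER numbers (without index 1): gcd([60, 25]) = 5
New gcd = gcd(g_others, new_val) = gcd(5, 26) = 1

Answer: 1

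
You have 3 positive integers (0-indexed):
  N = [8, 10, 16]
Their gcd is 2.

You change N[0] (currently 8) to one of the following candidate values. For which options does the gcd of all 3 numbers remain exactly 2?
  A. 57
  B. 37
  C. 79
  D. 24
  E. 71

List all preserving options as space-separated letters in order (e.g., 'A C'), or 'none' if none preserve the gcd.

Answer: D

Derivation:
Old gcd = 2; gcd of others (without N[0]) = 2
New gcd for candidate v: gcd(2, v). Preserves old gcd iff gcd(2, v) = 2.
  Option A: v=57, gcd(2,57)=1 -> changes
  Option B: v=37, gcd(2,37)=1 -> changes
  Option C: v=79, gcd(2,79)=1 -> changes
  Option D: v=24, gcd(2,24)=2 -> preserves
  Option E: v=71, gcd(2,71)=1 -> changes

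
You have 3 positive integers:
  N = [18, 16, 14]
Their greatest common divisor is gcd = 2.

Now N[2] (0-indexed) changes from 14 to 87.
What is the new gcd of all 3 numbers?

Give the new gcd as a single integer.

Numbers: [18, 16, 14], gcd = 2
Change: index 2, 14 -> 87
gcd of the OTHER numbers (without index 2): gcd([18, 16]) = 2
New gcd = gcd(g_others, new_val) = gcd(2, 87) = 1

Answer: 1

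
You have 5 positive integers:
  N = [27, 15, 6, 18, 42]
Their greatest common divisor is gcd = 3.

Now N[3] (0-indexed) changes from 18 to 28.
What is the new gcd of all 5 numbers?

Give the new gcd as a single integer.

Numbers: [27, 15, 6, 18, 42], gcd = 3
Change: index 3, 18 -> 28
gcd of the OTHER numbers (without index 3): gcd([27, 15, 6, 42]) = 3
New gcd = gcd(g_others, new_val) = gcd(3, 28) = 1

Answer: 1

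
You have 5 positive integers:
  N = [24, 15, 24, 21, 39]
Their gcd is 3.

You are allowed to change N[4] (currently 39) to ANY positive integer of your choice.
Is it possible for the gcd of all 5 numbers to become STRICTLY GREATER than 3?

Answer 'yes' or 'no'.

Current gcd = 3
gcd of all OTHER numbers (without N[4]=39): gcd([24, 15, 24, 21]) = 3
The new gcd after any change is gcd(3, new_value).
This can be at most 3.
Since 3 = old gcd 3, the gcd can only stay the same or decrease.

Answer: no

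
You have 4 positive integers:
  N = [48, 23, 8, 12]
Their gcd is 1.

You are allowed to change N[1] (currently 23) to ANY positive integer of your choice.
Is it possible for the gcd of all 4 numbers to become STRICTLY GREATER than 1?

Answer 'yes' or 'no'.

Answer: yes

Derivation:
Current gcd = 1
gcd of all OTHER numbers (without N[1]=23): gcd([48, 8, 12]) = 4
The new gcd after any change is gcd(4, new_value).
This can be at most 4.
Since 4 > old gcd 1, the gcd CAN increase (e.g., set N[1] = 4).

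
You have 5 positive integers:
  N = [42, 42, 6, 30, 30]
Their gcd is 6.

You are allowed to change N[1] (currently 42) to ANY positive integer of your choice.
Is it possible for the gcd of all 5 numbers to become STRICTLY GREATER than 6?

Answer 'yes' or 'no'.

Answer: no

Derivation:
Current gcd = 6
gcd of all OTHER numbers (without N[1]=42): gcd([42, 6, 30, 30]) = 6
The new gcd after any change is gcd(6, new_value).
This can be at most 6.
Since 6 = old gcd 6, the gcd can only stay the same or decrease.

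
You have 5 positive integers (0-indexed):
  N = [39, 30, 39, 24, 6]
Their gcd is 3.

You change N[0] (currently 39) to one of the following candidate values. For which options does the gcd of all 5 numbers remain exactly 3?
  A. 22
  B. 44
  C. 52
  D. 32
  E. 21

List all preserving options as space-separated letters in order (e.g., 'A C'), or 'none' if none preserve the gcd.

Answer: E

Derivation:
Old gcd = 3; gcd of others (without N[0]) = 3
New gcd for candidate v: gcd(3, v). Preserves old gcd iff gcd(3, v) = 3.
  Option A: v=22, gcd(3,22)=1 -> changes
  Option B: v=44, gcd(3,44)=1 -> changes
  Option C: v=52, gcd(3,52)=1 -> changes
  Option D: v=32, gcd(3,32)=1 -> changes
  Option E: v=21, gcd(3,21)=3 -> preserves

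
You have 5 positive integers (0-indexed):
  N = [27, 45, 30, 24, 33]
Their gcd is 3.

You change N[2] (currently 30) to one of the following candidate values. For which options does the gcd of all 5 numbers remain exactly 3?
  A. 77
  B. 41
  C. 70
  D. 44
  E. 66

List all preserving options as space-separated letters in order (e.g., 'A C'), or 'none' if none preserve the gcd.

Old gcd = 3; gcd of others (without N[2]) = 3
New gcd for candidate v: gcd(3, v). Preserves old gcd iff gcd(3, v) = 3.
  Option A: v=77, gcd(3,77)=1 -> changes
  Option B: v=41, gcd(3,41)=1 -> changes
  Option C: v=70, gcd(3,70)=1 -> changes
  Option D: v=44, gcd(3,44)=1 -> changes
  Option E: v=66, gcd(3,66)=3 -> preserves

Answer: E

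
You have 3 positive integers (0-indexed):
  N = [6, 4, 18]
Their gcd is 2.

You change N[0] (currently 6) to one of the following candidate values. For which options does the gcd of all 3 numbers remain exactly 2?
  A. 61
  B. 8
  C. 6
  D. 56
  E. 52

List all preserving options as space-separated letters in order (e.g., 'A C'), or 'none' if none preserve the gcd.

Old gcd = 2; gcd of others (without N[0]) = 2
New gcd for candidate v: gcd(2, v). Preserves old gcd iff gcd(2, v) = 2.
  Option A: v=61, gcd(2,61)=1 -> changes
  Option B: v=8, gcd(2,8)=2 -> preserves
  Option C: v=6, gcd(2,6)=2 -> preserves
  Option D: v=56, gcd(2,56)=2 -> preserves
  Option E: v=52, gcd(2,52)=2 -> preserves

Answer: B C D E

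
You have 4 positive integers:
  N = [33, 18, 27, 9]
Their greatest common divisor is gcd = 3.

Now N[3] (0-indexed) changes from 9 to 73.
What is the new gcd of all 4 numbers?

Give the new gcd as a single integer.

Answer: 1

Derivation:
Numbers: [33, 18, 27, 9], gcd = 3
Change: index 3, 9 -> 73
gcd of the OTHER numbers (without index 3): gcd([33, 18, 27]) = 3
New gcd = gcd(g_others, new_val) = gcd(3, 73) = 1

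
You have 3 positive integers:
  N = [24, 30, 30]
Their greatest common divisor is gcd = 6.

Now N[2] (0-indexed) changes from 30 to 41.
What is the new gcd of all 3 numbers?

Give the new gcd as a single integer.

Numbers: [24, 30, 30], gcd = 6
Change: index 2, 30 -> 41
gcd of the OTHER numbers (without index 2): gcd([24, 30]) = 6
New gcd = gcd(g_others, new_val) = gcd(6, 41) = 1

Answer: 1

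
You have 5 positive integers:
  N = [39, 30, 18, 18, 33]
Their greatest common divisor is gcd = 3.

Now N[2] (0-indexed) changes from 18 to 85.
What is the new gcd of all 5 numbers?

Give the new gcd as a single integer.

Numbers: [39, 30, 18, 18, 33], gcd = 3
Change: index 2, 18 -> 85
gcd of the OTHER numbers (without index 2): gcd([39, 30, 18, 33]) = 3
New gcd = gcd(g_others, new_val) = gcd(3, 85) = 1

Answer: 1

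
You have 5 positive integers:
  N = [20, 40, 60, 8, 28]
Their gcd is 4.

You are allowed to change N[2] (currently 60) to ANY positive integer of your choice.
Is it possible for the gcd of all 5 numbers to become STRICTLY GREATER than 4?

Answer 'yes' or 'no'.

Current gcd = 4
gcd of all OTHER numbers (without N[2]=60): gcd([20, 40, 8, 28]) = 4
The new gcd after any change is gcd(4, new_value).
This can be at most 4.
Since 4 = old gcd 4, the gcd can only stay the same or decrease.

Answer: no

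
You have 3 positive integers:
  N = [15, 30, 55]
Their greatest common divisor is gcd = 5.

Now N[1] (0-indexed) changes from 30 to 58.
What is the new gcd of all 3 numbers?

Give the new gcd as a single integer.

Numbers: [15, 30, 55], gcd = 5
Change: index 1, 30 -> 58
gcd of the OTHER numbers (without index 1): gcd([15, 55]) = 5
New gcd = gcd(g_others, new_val) = gcd(5, 58) = 1

Answer: 1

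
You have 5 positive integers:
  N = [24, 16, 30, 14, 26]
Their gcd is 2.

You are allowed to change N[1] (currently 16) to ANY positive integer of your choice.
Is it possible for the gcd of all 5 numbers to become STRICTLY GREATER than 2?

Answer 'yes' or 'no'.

Current gcd = 2
gcd of all OTHER numbers (without N[1]=16): gcd([24, 30, 14, 26]) = 2
The new gcd after any change is gcd(2, new_value).
This can be at most 2.
Since 2 = old gcd 2, the gcd can only stay the same or decrease.

Answer: no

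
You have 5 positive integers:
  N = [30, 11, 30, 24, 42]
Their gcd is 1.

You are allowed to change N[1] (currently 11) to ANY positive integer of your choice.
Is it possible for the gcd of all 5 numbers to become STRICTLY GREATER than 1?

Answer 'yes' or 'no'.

Answer: yes

Derivation:
Current gcd = 1
gcd of all OTHER numbers (without N[1]=11): gcd([30, 30, 24, 42]) = 6
The new gcd after any change is gcd(6, new_value).
This can be at most 6.
Since 6 > old gcd 1, the gcd CAN increase (e.g., set N[1] = 6).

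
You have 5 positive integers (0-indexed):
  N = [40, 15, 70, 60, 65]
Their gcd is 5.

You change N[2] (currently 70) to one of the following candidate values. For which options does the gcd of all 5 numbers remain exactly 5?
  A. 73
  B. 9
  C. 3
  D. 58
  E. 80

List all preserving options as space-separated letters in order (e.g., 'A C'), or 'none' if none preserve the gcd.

Answer: E

Derivation:
Old gcd = 5; gcd of others (without N[2]) = 5
New gcd for candidate v: gcd(5, v). Preserves old gcd iff gcd(5, v) = 5.
  Option A: v=73, gcd(5,73)=1 -> changes
  Option B: v=9, gcd(5,9)=1 -> changes
  Option C: v=3, gcd(5,3)=1 -> changes
  Option D: v=58, gcd(5,58)=1 -> changes
  Option E: v=80, gcd(5,80)=5 -> preserves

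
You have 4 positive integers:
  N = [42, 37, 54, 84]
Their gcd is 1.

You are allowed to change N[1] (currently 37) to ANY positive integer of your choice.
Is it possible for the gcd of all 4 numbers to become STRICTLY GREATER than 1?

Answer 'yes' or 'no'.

Current gcd = 1
gcd of all OTHER numbers (without N[1]=37): gcd([42, 54, 84]) = 6
The new gcd after any change is gcd(6, new_value).
This can be at most 6.
Since 6 > old gcd 1, the gcd CAN increase (e.g., set N[1] = 6).

Answer: yes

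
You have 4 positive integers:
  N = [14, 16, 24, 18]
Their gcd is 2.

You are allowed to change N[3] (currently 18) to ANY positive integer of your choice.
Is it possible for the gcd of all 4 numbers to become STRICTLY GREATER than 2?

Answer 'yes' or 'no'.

Answer: no

Derivation:
Current gcd = 2
gcd of all OTHER numbers (without N[3]=18): gcd([14, 16, 24]) = 2
The new gcd after any change is gcd(2, new_value).
This can be at most 2.
Since 2 = old gcd 2, the gcd can only stay the same or decrease.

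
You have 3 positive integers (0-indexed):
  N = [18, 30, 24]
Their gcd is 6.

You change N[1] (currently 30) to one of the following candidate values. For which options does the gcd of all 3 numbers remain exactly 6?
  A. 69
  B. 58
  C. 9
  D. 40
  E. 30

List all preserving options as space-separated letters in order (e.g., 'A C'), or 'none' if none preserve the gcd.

Old gcd = 6; gcd of others (without N[1]) = 6
New gcd for candidate v: gcd(6, v). Preserves old gcd iff gcd(6, v) = 6.
  Option A: v=69, gcd(6,69)=3 -> changes
  Option B: v=58, gcd(6,58)=2 -> changes
  Option C: v=9, gcd(6,9)=3 -> changes
  Option D: v=40, gcd(6,40)=2 -> changes
  Option E: v=30, gcd(6,30)=6 -> preserves

Answer: E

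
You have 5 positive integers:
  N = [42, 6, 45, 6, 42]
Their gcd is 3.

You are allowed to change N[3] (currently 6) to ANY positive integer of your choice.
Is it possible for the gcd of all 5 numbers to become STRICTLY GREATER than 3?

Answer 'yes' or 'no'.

Answer: no

Derivation:
Current gcd = 3
gcd of all OTHER numbers (without N[3]=6): gcd([42, 6, 45, 42]) = 3
The new gcd after any change is gcd(3, new_value).
This can be at most 3.
Since 3 = old gcd 3, the gcd can only stay the same or decrease.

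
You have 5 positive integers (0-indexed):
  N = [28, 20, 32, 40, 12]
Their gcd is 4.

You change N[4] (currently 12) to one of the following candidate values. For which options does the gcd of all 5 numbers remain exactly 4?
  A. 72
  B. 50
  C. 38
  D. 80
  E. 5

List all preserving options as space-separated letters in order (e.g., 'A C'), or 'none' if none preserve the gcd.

Answer: A D

Derivation:
Old gcd = 4; gcd of others (without N[4]) = 4
New gcd for candidate v: gcd(4, v). Preserves old gcd iff gcd(4, v) = 4.
  Option A: v=72, gcd(4,72)=4 -> preserves
  Option B: v=50, gcd(4,50)=2 -> changes
  Option C: v=38, gcd(4,38)=2 -> changes
  Option D: v=80, gcd(4,80)=4 -> preserves
  Option E: v=5, gcd(4,5)=1 -> changes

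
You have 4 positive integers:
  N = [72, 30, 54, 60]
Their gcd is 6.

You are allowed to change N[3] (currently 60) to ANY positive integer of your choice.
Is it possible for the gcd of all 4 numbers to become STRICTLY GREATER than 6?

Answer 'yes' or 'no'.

Current gcd = 6
gcd of all OTHER numbers (without N[3]=60): gcd([72, 30, 54]) = 6
The new gcd after any change is gcd(6, new_value).
This can be at most 6.
Since 6 = old gcd 6, the gcd can only stay the same or decrease.

Answer: no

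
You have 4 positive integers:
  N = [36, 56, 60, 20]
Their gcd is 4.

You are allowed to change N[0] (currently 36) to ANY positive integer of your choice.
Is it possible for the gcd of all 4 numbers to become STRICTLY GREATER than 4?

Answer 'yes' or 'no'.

Answer: no

Derivation:
Current gcd = 4
gcd of all OTHER numbers (without N[0]=36): gcd([56, 60, 20]) = 4
The new gcd after any change is gcd(4, new_value).
This can be at most 4.
Since 4 = old gcd 4, the gcd can only stay the same or decrease.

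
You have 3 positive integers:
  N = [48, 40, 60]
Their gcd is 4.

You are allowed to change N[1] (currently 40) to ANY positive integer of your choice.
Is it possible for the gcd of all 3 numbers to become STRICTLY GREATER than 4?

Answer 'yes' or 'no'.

Answer: yes

Derivation:
Current gcd = 4
gcd of all OTHER numbers (without N[1]=40): gcd([48, 60]) = 12
The new gcd after any change is gcd(12, new_value).
This can be at most 12.
Since 12 > old gcd 4, the gcd CAN increase (e.g., set N[1] = 12).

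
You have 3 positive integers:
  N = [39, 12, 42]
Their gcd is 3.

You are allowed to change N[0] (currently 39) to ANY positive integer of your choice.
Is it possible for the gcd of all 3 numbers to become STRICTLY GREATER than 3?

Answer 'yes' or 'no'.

Answer: yes

Derivation:
Current gcd = 3
gcd of all OTHER numbers (without N[0]=39): gcd([12, 42]) = 6
The new gcd after any change is gcd(6, new_value).
This can be at most 6.
Since 6 > old gcd 3, the gcd CAN increase (e.g., set N[0] = 6).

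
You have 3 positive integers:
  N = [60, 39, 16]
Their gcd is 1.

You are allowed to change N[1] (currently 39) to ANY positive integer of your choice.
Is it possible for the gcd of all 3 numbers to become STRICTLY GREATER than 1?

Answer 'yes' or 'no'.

Current gcd = 1
gcd of all OTHER numbers (without N[1]=39): gcd([60, 16]) = 4
The new gcd after any change is gcd(4, new_value).
This can be at most 4.
Since 4 > old gcd 1, the gcd CAN increase (e.g., set N[1] = 4).

Answer: yes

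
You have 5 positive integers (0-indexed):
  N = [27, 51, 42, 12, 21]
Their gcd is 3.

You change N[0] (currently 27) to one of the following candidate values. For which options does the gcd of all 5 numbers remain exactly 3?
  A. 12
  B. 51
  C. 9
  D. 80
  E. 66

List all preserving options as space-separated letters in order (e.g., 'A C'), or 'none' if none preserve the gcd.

Old gcd = 3; gcd of others (without N[0]) = 3
New gcd for candidate v: gcd(3, v). Preserves old gcd iff gcd(3, v) = 3.
  Option A: v=12, gcd(3,12)=3 -> preserves
  Option B: v=51, gcd(3,51)=3 -> preserves
  Option C: v=9, gcd(3,9)=3 -> preserves
  Option D: v=80, gcd(3,80)=1 -> changes
  Option E: v=66, gcd(3,66)=3 -> preserves

Answer: A B C E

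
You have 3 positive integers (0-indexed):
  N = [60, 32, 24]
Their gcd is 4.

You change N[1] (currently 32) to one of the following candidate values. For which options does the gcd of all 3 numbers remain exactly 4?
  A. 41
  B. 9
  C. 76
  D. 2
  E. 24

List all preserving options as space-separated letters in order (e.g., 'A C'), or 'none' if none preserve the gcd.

Answer: C

Derivation:
Old gcd = 4; gcd of others (without N[1]) = 12
New gcd for candidate v: gcd(12, v). Preserves old gcd iff gcd(12, v) = 4.
  Option A: v=41, gcd(12,41)=1 -> changes
  Option B: v=9, gcd(12,9)=3 -> changes
  Option C: v=76, gcd(12,76)=4 -> preserves
  Option D: v=2, gcd(12,2)=2 -> changes
  Option E: v=24, gcd(12,24)=12 -> changes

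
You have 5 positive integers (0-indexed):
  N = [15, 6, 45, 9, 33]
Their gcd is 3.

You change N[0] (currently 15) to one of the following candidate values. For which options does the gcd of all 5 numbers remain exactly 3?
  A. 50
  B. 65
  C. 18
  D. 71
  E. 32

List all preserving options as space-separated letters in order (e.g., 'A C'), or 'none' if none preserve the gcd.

Old gcd = 3; gcd of others (without N[0]) = 3
New gcd for candidate v: gcd(3, v). Preserves old gcd iff gcd(3, v) = 3.
  Option A: v=50, gcd(3,50)=1 -> changes
  Option B: v=65, gcd(3,65)=1 -> changes
  Option C: v=18, gcd(3,18)=3 -> preserves
  Option D: v=71, gcd(3,71)=1 -> changes
  Option E: v=32, gcd(3,32)=1 -> changes

Answer: C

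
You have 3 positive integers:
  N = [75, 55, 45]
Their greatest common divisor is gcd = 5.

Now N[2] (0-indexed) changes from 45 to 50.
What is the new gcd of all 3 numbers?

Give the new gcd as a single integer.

Numbers: [75, 55, 45], gcd = 5
Change: index 2, 45 -> 50
gcd of the OTHER numbers (without index 2): gcd([75, 55]) = 5
New gcd = gcd(g_others, new_val) = gcd(5, 50) = 5

Answer: 5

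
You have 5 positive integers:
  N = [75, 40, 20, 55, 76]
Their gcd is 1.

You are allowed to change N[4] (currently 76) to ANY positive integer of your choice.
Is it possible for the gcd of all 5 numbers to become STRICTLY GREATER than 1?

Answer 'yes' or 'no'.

Current gcd = 1
gcd of all OTHER numbers (without N[4]=76): gcd([75, 40, 20, 55]) = 5
The new gcd after any change is gcd(5, new_value).
This can be at most 5.
Since 5 > old gcd 1, the gcd CAN increase (e.g., set N[4] = 5).

Answer: yes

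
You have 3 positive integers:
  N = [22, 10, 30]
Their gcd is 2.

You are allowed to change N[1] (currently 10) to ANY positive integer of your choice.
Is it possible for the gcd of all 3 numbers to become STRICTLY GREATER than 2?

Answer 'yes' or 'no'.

Answer: no

Derivation:
Current gcd = 2
gcd of all OTHER numbers (without N[1]=10): gcd([22, 30]) = 2
The new gcd after any change is gcd(2, new_value).
This can be at most 2.
Since 2 = old gcd 2, the gcd can only stay the same or decrease.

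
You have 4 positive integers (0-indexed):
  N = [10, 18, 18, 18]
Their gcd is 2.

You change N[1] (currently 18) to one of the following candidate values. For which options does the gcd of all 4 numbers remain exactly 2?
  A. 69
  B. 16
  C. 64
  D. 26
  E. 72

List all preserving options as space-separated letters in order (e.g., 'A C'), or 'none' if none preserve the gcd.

Answer: B C D E

Derivation:
Old gcd = 2; gcd of others (without N[1]) = 2
New gcd for candidate v: gcd(2, v). Preserves old gcd iff gcd(2, v) = 2.
  Option A: v=69, gcd(2,69)=1 -> changes
  Option B: v=16, gcd(2,16)=2 -> preserves
  Option C: v=64, gcd(2,64)=2 -> preserves
  Option D: v=26, gcd(2,26)=2 -> preserves
  Option E: v=72, gcd(2,72)=2 -> preserves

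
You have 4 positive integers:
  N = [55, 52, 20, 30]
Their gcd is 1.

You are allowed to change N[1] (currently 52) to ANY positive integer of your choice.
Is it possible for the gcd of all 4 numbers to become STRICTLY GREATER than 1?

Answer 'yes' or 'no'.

Current gcd = 1
gcd of all OTHER numbers (without N[1]=52): gcd([55, 20, 30]) = 5
The new gcd after any change is gcd(5, new_value).
This can be at most 5.
Since 5 > old gcd 1, the gcd CAN increase (e.g., set N[1] = 5).

Answer: yes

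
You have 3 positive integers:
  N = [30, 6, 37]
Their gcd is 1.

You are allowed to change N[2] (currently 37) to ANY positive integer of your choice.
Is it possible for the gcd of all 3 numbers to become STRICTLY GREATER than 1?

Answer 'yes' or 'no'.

Answer: yes

Derivation:
Current gcd = 1
gcd of all OTHER numbers (without N[2]=37): gcd([30, 6]) = 6
The new gcd after any change is gcd(6, new_value).
This can be at most 6.
Since 6 > old gcd 1, the gcd CAN increase (e.g., set N[2] = 6).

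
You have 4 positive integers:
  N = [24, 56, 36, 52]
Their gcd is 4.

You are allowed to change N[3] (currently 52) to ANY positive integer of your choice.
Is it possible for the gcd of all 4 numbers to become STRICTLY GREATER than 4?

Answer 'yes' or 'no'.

Answer: no

Derivation:
Current gcd = 4
gcd of all OTHER numbers (without N[3]=52): gcd([24, 56, 36]) = 4
The new gcd after any change is gcd(4, new_value).
This can be at most 4.
Since 4 = old gcd 4, the gcd can only stay the same or decrease.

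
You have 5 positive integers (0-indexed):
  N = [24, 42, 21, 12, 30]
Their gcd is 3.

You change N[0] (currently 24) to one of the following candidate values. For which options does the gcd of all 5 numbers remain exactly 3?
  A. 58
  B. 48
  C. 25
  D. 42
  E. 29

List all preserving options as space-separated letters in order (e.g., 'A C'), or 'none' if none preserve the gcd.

Old gcd = 3; gcd of others (without N[0]) = 3
New gcd for candidate v: gcd(3, v). Preserves old gcd iff gcd(3, v) = 3.
  Option A: v=58, gcd(3,58)=1 -> changes
  Option B: v=48, gcd(3,48)=3 -> preserves
  Option C: v=25, gcd(3,25)=1 -> changes
  Option D: v=42, gcd(3,42)=3 -> preserves
  Option E: v=29, gcd(3,29)=1 -> changes

Answer: B D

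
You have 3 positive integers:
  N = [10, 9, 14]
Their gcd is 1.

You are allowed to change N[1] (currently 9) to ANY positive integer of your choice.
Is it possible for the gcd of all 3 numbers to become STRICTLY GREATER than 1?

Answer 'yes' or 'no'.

Answer: yes

Derivation:
Current gcd = 1
gcd of all OTHER numbers (without N[1]=9): gcd([10, 14]) = 2
The new gcd after any change is gcd(2, new_value).
This can be at most 2.
Since 2 > old gcd 1, the gcd CAN increase (e.g., set N[1] = 2).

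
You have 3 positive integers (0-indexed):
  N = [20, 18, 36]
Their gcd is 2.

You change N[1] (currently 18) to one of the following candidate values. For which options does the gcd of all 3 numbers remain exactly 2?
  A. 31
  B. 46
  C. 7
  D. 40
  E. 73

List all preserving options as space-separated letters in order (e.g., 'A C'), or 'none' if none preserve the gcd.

Old gcd = 2; gcd of others (without N[1]) = 4
New gcd for candidate v: gcd(4, v). Preserves old gcd iff gcd(4, v) = 2.
  Option A: v=31, gcd(4,31)=1 -> changes
  Option B: v=46, gcd(4,46)=2 -> preserves
  Option C: v=7, gcd(4,7)=1 -> changes
  Option D: v=40, gcd(4,40)=4 -> changes
  Option E: v=73, gcd(4,73)=1 -> changes

Answer: B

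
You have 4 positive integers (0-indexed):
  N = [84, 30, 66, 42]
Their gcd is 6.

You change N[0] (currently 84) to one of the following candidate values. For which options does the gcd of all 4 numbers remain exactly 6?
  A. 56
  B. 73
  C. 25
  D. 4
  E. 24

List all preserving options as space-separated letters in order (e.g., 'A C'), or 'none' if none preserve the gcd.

Old gcd = 6; gcd of others (without N[0]) = 6
New gcd for candidate v: gcd(6, v). Preserves old gcd iff gcd(6, v) = 6.
  Option A: v=56, gcd(6,56)=2 -> changes
  Option B: v=73, gcd(6,73)=1 -> changes
  Option C: v=25, gcd(6,25)=1 -> changes
  Option D: v=4, gcd(6,4)=2 -> changes
  Option E: v=24, gcd(6,24)=6 -> preserves

Answer: E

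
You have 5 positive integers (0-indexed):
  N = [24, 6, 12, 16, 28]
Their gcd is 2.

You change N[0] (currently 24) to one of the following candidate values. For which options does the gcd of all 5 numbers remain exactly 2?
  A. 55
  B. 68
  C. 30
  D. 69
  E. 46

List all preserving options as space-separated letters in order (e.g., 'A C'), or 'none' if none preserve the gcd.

Old gcd = 2; gcd of others (without N[0]) = 2
New gcd for candidate v: gcd(2, v). Preserves old gcd iff gcd(2, v) = 2.
  Option A: v=55, gcd(2,55)=1 -> changes
  Option B: v=68, gcd(2,68)=2 -> preserves
  Option C: v=30, gcd(2,30)=2 -> preserves
  Option D: v=69, gcd(2,69)=1 -> changes
  Option E: v=46, gcd(2,46)=2 -> preserves

Answer: B C E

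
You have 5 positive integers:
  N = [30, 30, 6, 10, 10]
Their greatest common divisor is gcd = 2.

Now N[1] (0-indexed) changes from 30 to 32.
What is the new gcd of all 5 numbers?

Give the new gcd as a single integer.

Answer: 2

Derivation:
Numbers: [30, 30, 6, 10, 10], gcd = 2
Change: index 1, 30 -> 32
gcd of the OTHER numbers (without index 1): gcd([30, 6, 10, 10]) = 2
New gcd = gcd(g_others, new_val) = gcd(2, 32) = 2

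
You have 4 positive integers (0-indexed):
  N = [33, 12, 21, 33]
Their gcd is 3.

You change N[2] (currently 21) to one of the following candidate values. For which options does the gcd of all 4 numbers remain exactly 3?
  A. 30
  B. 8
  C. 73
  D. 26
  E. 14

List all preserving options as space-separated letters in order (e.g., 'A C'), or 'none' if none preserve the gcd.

Answer: A

Derivation:
Old gcd = 3; gcd of others (without N[2]) = 3
New gcd for candidate v: gcd(3, v). Preserves old gcd iff gcd(3, v) = 3.
  Option A: v=30, gcd(3,30)=3 -> preserves
  Option B: v=8, gcd(3,8)=1 -> changes
  Option C: v=73, gcd(3,73)=1 -> changes
  Option D: v=26, gcd(3,26)=1 -> changes
  Option E: v=14, gcd(3,14)=1 -> changes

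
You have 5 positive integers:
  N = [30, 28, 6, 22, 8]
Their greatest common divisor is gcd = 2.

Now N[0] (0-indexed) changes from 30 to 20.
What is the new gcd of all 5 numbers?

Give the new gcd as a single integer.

Numbers: [30, 28, 6, 22, 8], gcd = 2
Change: index 0, 30 -> 20
gcd of the OTHER numbers (without index 0): gcd([28, 6, 22, 8]) = 2
New gcd = gcd(g_others, new_val) = gcd(2, 20) = 2

Answer: 2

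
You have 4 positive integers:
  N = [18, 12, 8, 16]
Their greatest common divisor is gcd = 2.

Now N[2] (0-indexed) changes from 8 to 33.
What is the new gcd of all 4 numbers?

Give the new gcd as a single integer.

Numbers: [18, 12, 8, 16], gcd = 2
Change: index 2, 8 -> 33
gcd of the OTHER numbers (without index 2): gcd([18, 12, 16]) = 2
New gcd = gcd(g_others, new_val) = gcd(2, 33) = 1

Answer: 1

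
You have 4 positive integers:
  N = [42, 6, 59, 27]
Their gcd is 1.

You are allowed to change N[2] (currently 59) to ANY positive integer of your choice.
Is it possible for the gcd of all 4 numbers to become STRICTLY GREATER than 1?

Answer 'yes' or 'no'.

Answer: yes

Derivation:
Current gcd = 1
gcd of all OTHER numbers (without N[2]=59): gcd([42, 6, 27]) = 3
The new gcd after any change is gcd(3, new_value).
This can be at most 3.
Since 3 > old gcd 1, the gcd CAN increase (e.g., set N[2] = 3).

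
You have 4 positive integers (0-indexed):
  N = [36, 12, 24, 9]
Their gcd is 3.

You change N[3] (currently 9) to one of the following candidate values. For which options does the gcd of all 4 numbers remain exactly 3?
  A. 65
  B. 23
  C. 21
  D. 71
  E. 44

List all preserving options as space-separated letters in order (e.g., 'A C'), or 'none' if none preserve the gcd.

Answer: C

Derivation:
Old gcd = 3; gcd of others (without N[3]) = 12
New gcd for candidate v: gcd(12, v). Preserves old gcd iff gcd(12, v) = 3.
  Option A: v=65, gcd(12,65)=1 -> changes
  Option B: v=23, gcd(12,23)=1 -> changes
  Option C: v=21, gcd(12,21)=3 -> preserves
  Option D: v=71, gcd(12,71)=1 -> changes
  Option E: v=44, gcd(12,44)=4 -> changes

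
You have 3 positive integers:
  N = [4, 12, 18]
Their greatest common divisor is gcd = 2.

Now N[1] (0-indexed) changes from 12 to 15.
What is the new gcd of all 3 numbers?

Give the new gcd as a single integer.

Answer: 1

Derivation:
Numbers: [4, 12, 18], gcd = 2
Change: index 1, 12 -> 15
gcd of the OTHER numbers (without index 1): gcd([4, 18]) = 2
New gcd = gcd(g_others, new_val) = gcd(2, 15) = 1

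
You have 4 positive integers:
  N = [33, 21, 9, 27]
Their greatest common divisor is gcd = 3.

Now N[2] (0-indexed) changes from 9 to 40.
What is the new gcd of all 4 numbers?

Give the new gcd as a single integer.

Numbers: [33, 21, 9, 27], gcd = 3
Change: index 2, 9 -> 40
gcd of the OTHER numbers (without index 2): gcd([33, 21, 27]) = 3
New gcd = gcd(g_others, new_val) = gcd(3, 40) = 1

Answer: 1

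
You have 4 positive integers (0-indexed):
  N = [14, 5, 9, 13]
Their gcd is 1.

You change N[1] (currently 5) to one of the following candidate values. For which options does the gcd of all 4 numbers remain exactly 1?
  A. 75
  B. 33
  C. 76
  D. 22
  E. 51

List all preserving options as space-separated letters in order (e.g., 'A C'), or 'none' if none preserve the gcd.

Answer: A B C D E

Derivation:
Old gcd = 1; gcd of others (without N[1]) = 1
New gcd for candidate v: gcd(1, v). Preserves old gcd iff gcd(1, v) = 1.
  Option A: v=75, gcd(1,75)=1 -> preserves
  Option B: v=33, gcd(1,33)=1 -> preserves
  Option C: v=76, gcd(1,76)=1 -> preserves
  Option D: v=22, gcd(1,22)=1 -> preserves
  Option E: v=51, gcd(1,51)=1 -> preserves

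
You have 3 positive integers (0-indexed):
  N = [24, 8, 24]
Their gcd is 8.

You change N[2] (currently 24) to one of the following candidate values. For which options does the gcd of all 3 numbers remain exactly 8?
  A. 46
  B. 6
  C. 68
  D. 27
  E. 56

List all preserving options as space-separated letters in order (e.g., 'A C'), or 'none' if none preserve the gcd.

Answer: E

Derivation:
Old gcd = 8; gcd of others (without N[2]) = 8
New gcd for candidate v: gcd(8, v). Preserves old gcd iff gcd(8, v) = 8.
  Option A: v=46, gcd(8,46)=2 -> changes
  Option B: v=6, gcd(8,6)=2 -> changes
  Option C: v=68, gcd(8,68)=4 -> changes
  Option D: v=27, gcd(8,27)=1 -> changes
  Option E: v=56, gcd(8,56)=8 -> preserves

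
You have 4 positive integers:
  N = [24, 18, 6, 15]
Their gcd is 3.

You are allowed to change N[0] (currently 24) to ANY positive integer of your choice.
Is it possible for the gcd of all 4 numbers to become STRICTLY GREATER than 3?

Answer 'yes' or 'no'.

Current gcd = 3
gcd of all OTHER numbers (without N[0]=24): gcd([18, 6, 15]) = 3
The new gcd after any change is gcd(3, new_value).
This can be at most 3.
Since 3 = old gcd 3, the gcd can only stay the same or decrease.

Answer: no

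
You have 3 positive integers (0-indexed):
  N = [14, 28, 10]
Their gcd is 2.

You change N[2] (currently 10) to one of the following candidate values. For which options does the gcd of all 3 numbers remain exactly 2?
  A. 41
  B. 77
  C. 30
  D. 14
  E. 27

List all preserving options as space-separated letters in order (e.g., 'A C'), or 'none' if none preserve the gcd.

Old gcd = 2; gcd of others (without N[2]) = 14
New gcd for candidate v: gcd(14, v). Preserves old gcd iff gcd(14, v) = 2.
  Option A: v=41, gcd(14,41)=1 -> changes
  Option B: v=77, gcd(14,77)=7 -> changes
  Option C: v=30, gcd(14,30)=2 -> preserves
  Option D: v=14, gcd(14,14)=14 -> changes
  Option E: v=27, gcd(14,27)=1 -> changes

Answer: C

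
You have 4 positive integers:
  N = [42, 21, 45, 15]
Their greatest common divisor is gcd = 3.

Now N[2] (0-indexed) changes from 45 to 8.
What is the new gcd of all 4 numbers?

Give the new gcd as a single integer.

Answer: 1

Derivation:
Numbers: [42, 21, 45, 15], gcd = 3
Change: index 2, 45 -> 8
gcd of the OTHER numbers (without index 2): gcd([42, 21, 15]) = 3
New gcd = gcd(g_others, new_val) = gcd(3, 8) = 1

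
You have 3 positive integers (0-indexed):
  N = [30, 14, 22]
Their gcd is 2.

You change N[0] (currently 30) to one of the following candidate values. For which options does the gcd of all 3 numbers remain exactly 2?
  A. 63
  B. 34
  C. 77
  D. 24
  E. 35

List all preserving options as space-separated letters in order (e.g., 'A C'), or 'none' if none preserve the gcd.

Old gcd = 2; gcd of others (without N[0]) = 2
New gcd for candidate v: gcd(2, v). Preserves old gcd iff gcd(2, v) = 2.
  Option A: v=63, gcd(2,63)=1 -> changes
  Option B: v=34, gcd(2,34)=2 -> preserves
  Option C: v=77, gcd(2,77)=1 -> changes
  Option D: v=24, gcd(2,24)=2 -> preserves
  Option E: v=35, gcd(2,35)=1 -> changes

Answer: B D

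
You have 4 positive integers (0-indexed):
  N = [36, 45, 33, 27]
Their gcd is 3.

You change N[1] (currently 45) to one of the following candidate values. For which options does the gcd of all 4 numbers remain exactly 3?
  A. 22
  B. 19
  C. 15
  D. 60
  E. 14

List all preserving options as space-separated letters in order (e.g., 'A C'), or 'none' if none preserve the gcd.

Answer: C D

Derivation:
Old gcd = 3; gcd of others (without N[1]) = 3
New gcd for candidate v: gcd(3, v). Preserves old gcd iff gcd(3, v) = 3.
  Option A: v=22, gcd(3,22)=1 -> changes
  Option B: v=19, gcd(3,19)=1 -> changes
  Option C: v=15, gcd(3,15)=3 -> preserves
  Option D: v=60, gcd(3,60)=3 -> preserves
  Option E: v=14, gcd(3,14)=1 -> changes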